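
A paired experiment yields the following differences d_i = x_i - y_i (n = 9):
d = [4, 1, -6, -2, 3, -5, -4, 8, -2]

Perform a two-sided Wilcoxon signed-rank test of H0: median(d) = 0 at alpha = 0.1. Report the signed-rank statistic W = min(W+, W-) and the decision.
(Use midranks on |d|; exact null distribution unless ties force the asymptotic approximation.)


Step 1: Drop any zero differences (none here) and take |d_i|.
|d| = [4, 1, 6, 2, 3, 5, 4, 8, 2]
Step 2: Midrank |d_i| (ties get averaged ranks).
ranks: |4|->5.5, |1|->1, |6|->8, |2|->2.5, |3|->4, |5|->7, |4|->5.5, |8|->9, |2|->2.5
Step 3: Attach original signs; sum ranks with positive sign and with negative sign.
W+ = 5.5 + 1 + 4 + 9 = 19.5
W- = 8 + 2.5 + 7 + 5.5 + 2.5 = 25.5
(Check: W+ + W- = 45 should equal n(n+1)/2 = 45.)
Step 4: Test statistic W = min(W+, W-) = 19.5.
Step 5: Ties in |d|, so use the tie-corrected normal approximation.
        E[W] = n(n+1)/4 = 9*10/4 = 22.5.
        Tie groups: |d|=2 (t=2), |d|=4 (t=2); sum(t^3 - t) = 12.
        Var[W] = n(n+1)(2n+1)/24 - sum(t^3-t)/48 = 1710/24 - 12/48 = 71.
        z = (W - E[W]) / sqrt(Var[W]) = (19.5 - 22.5) / 8.4261 = -0.3560.
        Two-sided p = 2*Phi(z) = 0.721815.
Step 6: alpha = 0.1. fail to reject H0.

W+ = 19.5, W- = 25.5, W = min = 19.5, p = 0.721815, fail to reject H0.


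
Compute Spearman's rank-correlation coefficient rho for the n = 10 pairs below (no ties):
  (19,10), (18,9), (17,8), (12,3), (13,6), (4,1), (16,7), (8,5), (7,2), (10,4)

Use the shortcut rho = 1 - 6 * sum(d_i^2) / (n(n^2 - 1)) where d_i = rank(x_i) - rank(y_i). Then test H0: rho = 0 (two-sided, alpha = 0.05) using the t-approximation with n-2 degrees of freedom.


Step 1: Rank x and y separately (midranks; no ties here).
rank(x): 19->10, 18->9, 17->8, 12->5, 13->6, 4->1, 16->7, 8->3, 7->2, 10->4
rank(y): 10->10, 9->9, 8->8, 3->3, 6->6, 1->1, 7->7, 5->5, 2->2, 4->4
Step 2: d_i = R_x(i) - R_y(i); compute d_i^2.
  (10-10)^2=0, (9-9)^2=0, (8-8)^2=0, (5-3)^2=4, (6-6)^2=0, (1-1)^2=0, (7-7)^2=0, (3-5)^2=4, (2-2)^2=0, (4-4)^2=0
sum(d^2) = 8.
Step 3: rho = 1 - 6*8 / (10*(10^2 - 1)) = 1 - 48/990 = 0.951515.
Step 4: Under H0, t = rho * sqrt((n-2)/(1-rho^2)) = 8.7493 ~ t(8).
Step 5: Two-sided p-value from the t-distribution with 8 df = 0.000023.
Step 6: alpha = 0.05. reject H0.

rho = 0.9515, p = 0.000023, reject H0 at alpha = 0.05.


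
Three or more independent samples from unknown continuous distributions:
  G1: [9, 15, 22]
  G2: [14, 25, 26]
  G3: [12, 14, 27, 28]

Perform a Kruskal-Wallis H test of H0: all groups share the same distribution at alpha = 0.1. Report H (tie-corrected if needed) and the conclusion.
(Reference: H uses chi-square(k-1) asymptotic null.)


Step 1: Combine all N = 10 observations and assign midranks.
sorted (value, group, rank): (9,G1,1), (12,G3,2), (14,G2,3.5), (14,G3,3.5), (15,G1,5), (22,G1,6), (25,G2,7), (26,G2,8), (27,G3,9), (28,G3,10)
Step 2: Sum ranks within each group.
R_1 = 12 (n_1 = 3)
R_2 = 18.5 (n_2 = 3)
R_3 = 24.5 (n_3 = 4)
Step 3: H = 12/(N(N+1)) * sum(R_i^2/n_i) - 3(N+1)
     = 12/(10*11) * (12^2/3 + 18.5^2/3 + 24.5^2/4) - 3*11
     = 0.109091 * 312.146 - 33
     = 1.052273.
Step 4: Ties present; correction factor C = 1 - 6/(10^3 - 10) = 0.993939. Corrected H = 1.052273 / 0.993939 = 1.058689.
Step 5: Under H0, H ~ chi^2(2); p-value = 0.588991.
Step 6: alpha = 0.1. fail to reject H0.

H = 1.0587, df = 2, p = 0.588991, fail to reject H0.


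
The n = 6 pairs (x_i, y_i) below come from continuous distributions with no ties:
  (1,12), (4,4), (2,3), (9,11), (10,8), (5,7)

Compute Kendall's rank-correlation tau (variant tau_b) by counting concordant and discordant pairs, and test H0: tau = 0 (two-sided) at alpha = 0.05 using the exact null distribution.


Step 1: Enumerate the 15 unordered pairs (i,j) with i<j and classify each by sign(x_j-x_i) * sign(y_j-y_i).
  (1,2):dx=+3,dy=-8->D; (1,3):dx=+1,dy=-9->D; (1,4):dx=+8,dy=-1->D; (1,5):dx=+9,dy=-4->D
  (1,6):dx=+4,dy=-5->D; (2,3):dx=-2,dy=-1->C; (2,4):dx=+5,dy=+7->C; (2,5):dx=+6,dy=+4->C
  (2,6):dx=+1,dy=+3->C; (3,4):dx=+7,dy=+8->C; (3,5):dx=+8,dy=+5->C; (3,6):dx=+3,dy=+4->C
  (4,5):dx=+1,dy=-3->D; (4,6):dx=-4,dy=-4->C; (5,6):dx=-5,dy=-1->C
Step 2: C = 9, D = 6, total pairs = 15.
Step 3: tau = (C - D)/(n(n-1)/2) = (9 - 6)/15 = 0.200000.
Step 4: Exact two-sided p-value (enumerate n! = 720 permutations of y under H0): p = 0.719444.
Step 5: alpha = 0.05. fail to reject H0.

tau_b = 0.2000 (C=9, D=6), p = 0.719444, fail to reject H0.


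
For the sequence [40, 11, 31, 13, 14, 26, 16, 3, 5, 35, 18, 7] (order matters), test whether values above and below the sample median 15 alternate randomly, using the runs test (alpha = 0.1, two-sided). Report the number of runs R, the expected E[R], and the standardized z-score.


Step 1: Compute median = 15; label A = above, B = below.
Labels in order: ABABBAABBAAB  (n_A = 6, n_B = 6)
Step 2: Count runs R = 8.
Step 3: Under H0 (random ordering), E[R] = 2*n_A*n_B/(n_A+n_B) + 1 = 2*6*6/12 + 1 = 7.0000.
        Var[R] = 2*n_A*n_B*(2*n_A*n_B - n_A - n_B) / ((n_A+n_B)^2 * (n_A+n_B-1)) = 4320/1584 = 2.7273.
        SD[R] = 1.6514.
Step 4: Continuity-corrected z = (R - 0.5 - E[R]) / SD[R] = (8 - 0.5 - 7.0000) / 1.6514 = 0.3028.
Step 5: Two-sided p-value via normal approximation = 2*(1 - Phi(|z|)) = 0.762069.
Step 6: alpha = 0.1. fail to reject H0.

R = 8, z = 0.3028, p = 0.762069, fail to reject H0.


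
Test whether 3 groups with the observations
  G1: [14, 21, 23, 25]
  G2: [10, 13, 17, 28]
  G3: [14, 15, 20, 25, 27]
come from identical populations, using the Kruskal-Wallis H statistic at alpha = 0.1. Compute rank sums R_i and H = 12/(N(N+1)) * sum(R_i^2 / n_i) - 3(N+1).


Step 1: Combine all N = 13 observations and assign midranks.
sorted (value, group, rank): (10,G2,1), (13,G2,2), (14,G1,3.5), (14,G3,3.5), (15,G3,5), (17,G2,6), (20,G3,7), (21,G1,8), (23,G1,9), (25,G1,10.5), (25,G3,10.5), (27,G3,12), (28,G2,13)
Step 2: Sum ranks within each group.
R_1 = 31 (n_1 = 4)
R_2 = 22 (n_2 = 4)
R_3 = 38 (n_3 = 5)
Step 3: H = 12/(N(N+1)) * sum(R_i^2/n_i) - 3(N+1)
     = 12/(13*14) * (31^2/4 + 22^2/4 + 38^2/5) - 3*14
     = 0.065934 * 650.05 - 42
     = 0.860440.
Step 4: Ties present; correction factor C = 1 - 12/(13^3 - 13) = 0.994505. Corrected H = 0.860440 / 0.994505 = 0.865193.
Step 5: Under H0, H ~ chi^2(2); p-value = 0.648822.
Step 6: alpha = 0.1. fail to reject H0.

H = 0.8652, df = 2, p = 0.648822, fail to reject H0.


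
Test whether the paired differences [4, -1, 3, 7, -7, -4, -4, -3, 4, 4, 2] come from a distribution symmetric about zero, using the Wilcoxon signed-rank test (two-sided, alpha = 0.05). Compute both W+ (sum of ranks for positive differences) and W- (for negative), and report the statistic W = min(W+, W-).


Step 1: Drop any zero differences (none here) and take |d_i|.
|d| = [4, 1, 3, 7, 7, 4, 4, 3, 4, 4, 2]
Step 2: Midrank |d_i| (ties get averaged ranks).
ranks: |4|->7, |1|->1, |3|->3.5, |7|->10.5, |7|->10.5, |4|->7, |4|->7, |3|->3.5, |4|->7, |4|->7, |2|->2
Step 3: Attach original signs; sum ranks with positive sign and with negative sign.
W+ = 7 + 3.5 + 10.5 + 7 + 7 + 2 = 37
W- = 1 + 10.5 + 7 + 7 + 3.5 = 29
(Check: W+ + W- = 66 should equal n(n+1)/2 = 66.)
Step 4: Test statistic W = min(W+, W-) = 29.
Step 5: Ties in |d|, so use the tie-corrected normal approximation.
        E[W] = n(n+1)/4 = 11*12/4 = 33.
        Tie groups: |d|=3 (t=2), |d|=4 (t=5), |d|=7 (t=2); sum(t^3 - t) = 132.
        Var[W] = n(n+1)(2n+1)/24 - sum(t^3-t)/48 = 3036/24 - 132/48 = 123.75.
        z = (W - E[W]) / sqrt(Var[W]) = (29 - 33) / 11.1243 = -0.3596.
        Two-sided p = 2*Phi(z) = 0.719166.
Step 6: alpha = 0.05. fail to reject H0.

W+ = 37, W- = 29, W = min = 29, p = 0.719166, fail to reject H0.


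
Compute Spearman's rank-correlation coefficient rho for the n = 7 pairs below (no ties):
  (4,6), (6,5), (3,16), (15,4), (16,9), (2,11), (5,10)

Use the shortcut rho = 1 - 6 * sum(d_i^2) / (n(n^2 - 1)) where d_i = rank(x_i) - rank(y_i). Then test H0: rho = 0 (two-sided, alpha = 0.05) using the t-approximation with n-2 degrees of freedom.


Step 1: Rank x and y separately (midranks; no ties here).
rank(x): 4->3, 6->5, 3->2, 15->6, 16->7, 2->1, 5->4
rank(y): 6->3, 5->2, 16->7, 4->1, 9->4, 11->6, 10->5
Step 2: d_i = R_x(i) - R_y(i); compute d_i^2.
  (3-3)^2=0, (5-2)^2=9, (2-7)^2=25, (6-1)^2=25, (7-4)^2=9, (1-6)^2=25, (4-5)^2=1
sum(d^2) = 94.
Step 3: rho = 1 - 6*94 / (7*(7^2 - 1)) = 1 - 564/336 = -0.678571.
Step 4: Under H0, t = rho * sqrt((n-2)/(1-rho^2)) = -2.0657 ~ t(5).
Step 5: Two-sided p-value from the t-distribution with 5 df = 0.093750.
Step 6: alpha = 0.05. fail to reject H0.

rho = -0.6786, p = 0.093750, fail to reject H0 at alpha = 0.05.


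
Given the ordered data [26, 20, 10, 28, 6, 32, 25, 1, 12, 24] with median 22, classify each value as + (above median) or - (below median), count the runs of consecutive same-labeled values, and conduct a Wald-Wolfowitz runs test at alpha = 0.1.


Step 1: Compute median = 22; label A = above, B = below.
Labels in order: ABBABAABBA  (n_A = 5, n_B = 5)
Step 2: Count runs R = 7.
Step 3: Under H0 (random ordering), E[R] = 2*n_A*n_B/(n_A+n_B) + 1 = 2*5*5/10 + 1 = 6.0000.
        Var[R] = 2*n_A*n_B*(2*n_A*n_B - n_A - n_B) / ((n_A+n_B)^2 * (n_A+n_B-1)) = 2000/900 = 2.2222.
        SD[R] = 1.4907.
Step 4: Continuity-corrected z = (R - 0.5 - E[R]) / SD[R] = (7 - 0.5 - 6.0000) / 1.4907 = 0.3354.
Step 5: Two-sided p-value via normal approximation = 2*(1 - Phi(|z|)) = 0.737316.
Step 6: alpha = 0.1. fail to reject H0.

R = 7, z = 0.3354, p = 0.737316, fail to reject H0.


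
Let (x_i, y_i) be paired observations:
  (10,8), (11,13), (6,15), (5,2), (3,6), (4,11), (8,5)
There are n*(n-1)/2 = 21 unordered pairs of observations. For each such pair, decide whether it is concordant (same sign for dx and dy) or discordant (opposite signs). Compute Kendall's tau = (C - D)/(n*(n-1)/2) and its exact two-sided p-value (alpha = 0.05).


Step 1: Enumerate the 21 unordered pairs (i,j) with i<j and classify each by sign(x_j-x_i) * sign(y_j-y_i).
  (1,2):dx=+1,dy=+5->C; (1,3):dx=-4,dy=+7->D; (1,4):dx=-5,dy=-6->C; (1,5):dx=-7,dy=-2->C
  (1,6):dx=-6,dy=+3->D; (1,7):dx=-2,dy=-3->C; (2,3):dx=-5,dy=+2->D; (2,4):dx=-6,dy=-11->C
  (2,5):dx=-8,dy=-7->C; (2,6):dx=-7,dy=-2->C; (2,7):dx=-3,dy=-8->C; (3,4):dx=-1,dy=-13->C
  (3,5):dx=-3,dy=-9->C; (3,6):dx=-2,dy=-4->C; (3,7):dx=+2,dy=-10->D; (4,5):dx=-2,dy=+4->D
  (4,6):dx=-1,dy=+9->D; (4,7):dx=+3,dy=+3->C; (5,6):dx=+1,dy=+5->C; (5,7):dx=+5,dy=-1->D
  (6,7):dx=+4,dy=-6->D
Step 2: C = 13, D = 8, total pairs = 21.
Step 3: tau = (C - D)/(n(n-1)/2) = (13 - 8)/21 = 0.238095.
Step 4: Exact two-sided p-value (enumerate n! = 5040 permutations of y under H0): p = 0.561905.
Step 5: alpha = 0.05. fail to reject H0.

tau_b = 0.2381 (C=13, D=8), p = 0.561905, fail to reject H0.


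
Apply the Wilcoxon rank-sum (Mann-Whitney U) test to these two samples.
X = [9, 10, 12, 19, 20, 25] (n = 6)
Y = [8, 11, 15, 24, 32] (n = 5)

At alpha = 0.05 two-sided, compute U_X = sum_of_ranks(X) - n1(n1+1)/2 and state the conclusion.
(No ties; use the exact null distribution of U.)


Step 1: Combine and sort all 11 observations; assign midranks.
sorted (value, group): (8,Y), (9,X), (10,X), (11,Y), (12,X), (15,Y), (19,X), (20,X), (24,Y), (25,X), (32,Y)
ranks: 8->1, 9->2, 10->3, 11->4, 12->5, 15->6, 19->7, 20->8, 24->9, 25->10, 32->11
Step 2: Rank sum for X: R1 = 2 + 3 + 5 + 7 + 8 + 10 = 35.
Step 3: U_X = R1 - n1(n1+1)/2 = 35 - 6*7/2 = 35 - 21 = 14.
       U_Y = n1*n2 - U_X = 30 - 14 = 16.
Step 4: No ties, so the exact null distribution of U (based on enumerating the C(11,6) = 462 equally likely rank assignments) gives the two-sided p-value.
Step 5: p-value = 0.930736; compare to alpha = 0.05. fail to reject H0.

U_X = 14, p = 0.930736, fail to reject H0 at alpha = 0.05.


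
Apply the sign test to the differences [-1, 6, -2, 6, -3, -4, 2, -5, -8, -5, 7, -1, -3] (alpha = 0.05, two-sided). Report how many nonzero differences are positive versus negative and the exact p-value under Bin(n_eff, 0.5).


Step 1: Discard zero differences. Original n = 13; n_eff = number of nonzero differences = 13.
Nonzero differences (with sign): -1, +6, -2, +6, -3, -4, +2, -5, -8, -5, +7, -1, -3
Step 2: Count signs: positive = 4, negative = 9.
Step 3: Under H0: P(positive) = 0.5, so the number of positives S ~ Bin(13, 0.5).
Step 4: Two-sided exact p-value = sum of Bin(13,0.5) probabilities at or below the observed probability = 0.266846.
Step 5: alpha = 0.05. fail to reject H0.

n_eff = 13, pos = 4, neg = 9, p = 0.266846, fail to reject H0.


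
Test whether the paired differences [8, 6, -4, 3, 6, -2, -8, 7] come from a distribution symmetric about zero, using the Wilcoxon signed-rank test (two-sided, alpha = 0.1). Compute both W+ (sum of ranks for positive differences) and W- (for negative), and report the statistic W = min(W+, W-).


Step 1: Drop any zero differences (none here) and take |d_i|.
|d| = [8, 6, 4, 3, 6, 2, 8, 7]
Step 2: Midrank |d_i| (ties get averaged ranks).
ranks: |8|->7.5, |6|->4.5, |4|->3, |3|->2, |6|->4.5, |2|->1, |8|->7.5, |7|->6
Step 3: Attach original signs; sum ranks with positive sign and with negative sign.
W+ = 7.5 + 4.5 + 2 + 4.5 + 6 = 24.5
W- = 3 + 1 + 7.5 = 11.5
(Check: W+ + W- = 36 should equal n(n+1)/2 = 36.)
Step 4: Test statistic W = min(W+, W-) = 11.5.
Step 5: Ties in |d|, so use the tie-corrected normal approximation.
        E[W] = n(n+1)/4 = 8*9/4 = 18.
        Tie groups: |d|=6 (t=2), |d|=8 (t=2); sum(t^3 - t) = 12.
        Var[W] = n(n+1)(2n+1)/24 - sum(t^3-t)/48 = 1224/24 - 12/48 = 50.75.
        z = (W - E[W]) / sqrt(Var[W]) = (11.5 - 18) / 7.1239 = -0.9124.
        Two-sided p = 2*Phi(z) = 0.361547.
Step 6: alpha = 0.1. fail to reject H0.

W+ = 24.5, W- = 11.5, W = min = 11.5, p = 0.361547, fail to reject H0.


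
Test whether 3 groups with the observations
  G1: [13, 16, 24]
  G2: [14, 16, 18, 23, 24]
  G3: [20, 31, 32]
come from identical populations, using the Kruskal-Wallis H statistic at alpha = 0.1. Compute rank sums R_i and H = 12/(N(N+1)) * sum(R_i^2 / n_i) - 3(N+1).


Step 1: Combine all N = 11 observations and assign midranks.
sorted (value, group, rank): (13,G1,1), (14,G2,2), (16,G1,3.5), (16,G2,3.5), (18,G2,5), (20,G3,6), (23,G2,7), (24,G1,8.5), (24,G2,8.5), (31,G3,10), (32,G3,11)
Step 2: Sum ranks within each group.
R_1 = 13 (n_1 = 3)
R_2 = 26 (n_2 = 5)
R_3 = 27 (n_3 = 3)
Step 3: H = 12/(N(N+1)) * sum(R_i^2/n_i) - 3(N+1)
     = 12/(11*12) * (13^2/3 + 26^2/5 + 27^2/3) - 3*12
     = 0.090909 * 434.533 - 36
     = 3.503030.
Step 4: Ties present; correction factor C = 1 - 12/(11^3 - 11) = 0.990909. Corrected H = 3.503030 / 0.990909 = 3.535168.
Step 5: Under H0, H ~ chi^2(2); p-value = 0.170745.
Step 6: alpha = 0.1. fail to reject H0.

H = 3.5352, df = 2, p = 0.170745, fail to reject H0.


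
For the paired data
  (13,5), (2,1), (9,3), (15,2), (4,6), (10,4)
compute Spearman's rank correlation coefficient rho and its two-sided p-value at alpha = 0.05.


Step 1: Rank x and y separately (midranks; no ties here).
rank(x): 13->5, 2->1, 9->3, 15->6, 4->2, 10->4
rank(y): 5->5, 1->1, 3->3, 2->2, 6->6, 4->4
Step 2: d_i = R_x(i) - R_y(i); compute d_i^2.
  (5-5)^2=0, (1-1)^2=0, (3-3)^2=0, (6-2)^2=16, (2-6)^2=16, (4-4)^2=0
sum(d^2) = 32.
Step 3: rho = 1 - 6*32 / (6*(6^2 - 1)) = 1 - 192/210 = 0.085714.
Step 4: Under H0, t = rho * sqrt((n-2)/(1-rho^2)) = 0.1721 ~ t(4).
Step 5: Two-sided p-value from the t-distribution with 4 df = 0.871743.
Step 6: alpha = 0.05. fail to reject H0.

rho = 0.0857, p = 0.871743, fail to reject H0 at alpha = 0.05.


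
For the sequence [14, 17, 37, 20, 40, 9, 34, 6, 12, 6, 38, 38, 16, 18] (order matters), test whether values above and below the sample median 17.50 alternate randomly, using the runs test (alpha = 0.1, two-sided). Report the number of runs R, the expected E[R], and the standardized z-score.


Step 1: Compute median = 17.50; label A = above, B = below.
Labels in order: BBAAABABBBAABA  (n_A = 7, n_B = 7)
Step 2: Count runs R = 8.
Step 3: Under H0 (random ordering), E[R] = 2*n_A*n_B/(n_A+n_B) + 1 = 2*7*7/14 + 1 = 8.0000.
        Var[R] = 2*n_A*n_B*(2*n_A*n_B - n_A - n_B) / ((n_A+n_B)^2 * (n_A+n_B-1)) = 8232/2548 = 3.2308.
        SD[R] = 1.7974.
Step 4: R = E[R], so z = 0 with no continuity correction.
Step 5: Two-sided p-value via normal approximation = 2*(1 - Phi(|z|)) = 1.000000.
Step 6: alpha = 0.1. fail to reject H0.

R = 8, z = 0.0000, p = 1.000000, fail to reject H0.


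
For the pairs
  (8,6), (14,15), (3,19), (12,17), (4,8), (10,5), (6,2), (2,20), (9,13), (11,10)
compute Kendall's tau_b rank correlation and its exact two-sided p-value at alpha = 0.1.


Step 1: Enumerate the 45 unordered pairs (i,j) with i<j and classify each by sign(x_j-x_i) * sign(y_j-y_i).
  (1,2):dx=+6,dy=+9->C; (1,3):dx=-5,dy=+13->D; (1,4):dx=+4,dy=+11->C; (1,5):dx=-4,dy=+2->D
  (1,6):dx=+2,dy=-1->D; (1,7):dx=-2,dy=-4->C; (1,8):dx=-6,dy=+14->D; (1,9):dx=+1,dy=+7->C
  (1,10):dx=+3,dy=+4->C; (2,3):dx=-11,dy=+4->D; (2,4):dx=-2,dy=+2->D; (2,5):dx=-10,dy=-7->C
  (2,6):dx=-4,dy=-10->C; (2,7):dx=-8,dy=-13->C; (2,8):dx=-12,dy=+5->D; (2,9):dx=-5,dy=-2->C
  (2,10):dx=-3,dy=-5->C; (3,4):dx=+9,dy=-2->D; (3,5):dx=+1,dy=-11->D; (3,6):dx=+7,dy=-14->D
  (3,7):dx=+3,dy=-17->D; (3,8):dx=-1,dy=+1->D; (3,9):dx=+6,dy=-6->D; (3,10):dx=+8,dy=-9->D
  (4,5):dx=-8,dy=-9->C; (4,6):dx=-2,dy=-12->C; (4,7):dx=-6,dy=-15->C; (4,8):dx=-10,dy=+3->D
  (4,9):dx=-3,dy=-4->C; (4,10):dx=-1,dy=-7->C; (5,6):dx=+6,dy=-3->D; (5,7):dx=+2,dy=-6->D
  (5,8):dx=-2,dy=+12->D; (5,9):dx=+5,dy=+5->C; (5,10):dx=+7,dy=+2->C; (6,7):dx=-4,dy=-3->C
  (6,8):dx=-8,dy=+15->D; (6,9):dx=-1,dy=+8->D; (6,10):dx=+1,dy=+5->C; (7,8):dx=-4,dy=+18->D
  (7,9):dx=+3,dy=+11->C; (7,10):dx=+5,dy=+8->C; (8,9):dx=+7,dy=-7->D; (8,10):dx=+9,dy=-10->D
  (9,10):dx=+2,dy=-3->D
Step 2: C = 21, D = 24, total pairs = 45.
Step 3: tau = (C - D)/(n(n-1)/2) = (21 - 24)/45 = -0.066667.
Step 4: Exact two-sided p-value (enumerate n! = 3628800 permutations of y under H0): p = 0.861801.
Step 5: alpha = 0.1. fail to reject H0.

tau_b = -0.0667 (C=21, D=24), p = 0.861801, fail to reject H0.


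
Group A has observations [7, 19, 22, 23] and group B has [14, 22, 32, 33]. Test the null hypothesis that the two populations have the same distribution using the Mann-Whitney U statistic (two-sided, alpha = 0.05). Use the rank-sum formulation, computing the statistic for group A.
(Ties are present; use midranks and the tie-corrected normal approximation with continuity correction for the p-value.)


Step 1: Combine and sort all 8 observations; assign midranks.
sorted (value, group): (7,X), (14,Y), (19,X), (22,X), (22,Y), (23,X), (32,Y), (33,Y)
ranks: 7->1, 14->2, 19->3, 22->4.5, 22->4.5, 23->6, 32->7, 33->8
Step 2: Rank sum for X: R1 = 1 + 3 + 4.5 + 6 = 14.5.
Step 3: U_X = R1 - n1(n1+1)/2 = 14.5 - 4*5/2 = 14.5 - 10 = 4.5.
       U_Y = n1*n2 - U_X = 16 - 4.5 = 11.5.
Step 4: Ties are present, so use the tie-corrected normal approximation (with continuity correction) for the p-value.
Step 5: p-value = 0.383630; compare to alpha = 0.05. fail to reject H0.

U_X = 4.5, p = 0.383630, fail to reject H0 at alpha = 0.05.


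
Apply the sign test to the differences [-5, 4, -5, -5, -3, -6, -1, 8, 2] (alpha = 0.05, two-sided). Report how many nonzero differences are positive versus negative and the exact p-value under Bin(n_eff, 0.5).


Step 1: Discard zero differences. Original n = 9; n_eff = number of nonzero differences = 9.
Nonzero differences (with sign): -5, +4, -5, -5, -3, -6, -1, +8, +2
Step 2: Count signs: positive = 3, negative = 6.
Step 3: Under H0: P(positive) = 0.5, so the number of positives S ~ Bin(9, 0.5).
Step 4: Two-sided exact p-value = sum of Bin(9,0.5) probabilities at or below the observed probability = 0.507812.
Step 5: alpha = 0.05. fail to reject H0.

n_eff = 9, pos = 3, neg = 6, p = 0.507812, fail to reject H0.


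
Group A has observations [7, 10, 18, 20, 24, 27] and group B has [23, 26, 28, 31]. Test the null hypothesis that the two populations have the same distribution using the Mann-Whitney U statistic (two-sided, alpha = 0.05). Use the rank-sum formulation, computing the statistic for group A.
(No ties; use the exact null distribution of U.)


Step 1: Combine and sort all 10 observations; assign midranks.
sorted (value, group): (7,X), (10,X), (18,X), (20,X), (23,Y), (24,X), (26,Y), (27,X), (28,Y), (31,Y)
ranks: 7->1, 10->2, 18->3, 20->4, 23->5, 24->6, 26->7, 27->8, 28->9, 31->10
Step 2: Rank sum for X: R1 = 1 + 2 + 3 + 4 + 6 + 8 = 24.
Step 3: U_X = R1 - n1(n1+1)/2 = 24 - 6*7/2 = 24 - 21 = 3.
       U_Y = n1*n2 - U_X = 24 - 3 = 21.
Step 4: No ties, so the exact null distribution of U (based on enumerating the C(10,6) = 210 equally likely rank assignments) gives the two-sided p-value.
Step 5: p-value = 0.066667; compare to alpha = 0.05. fail to reject H0.

U_X = 3, p = 0.066667, fail to reject H0 at alpha = 0.05.


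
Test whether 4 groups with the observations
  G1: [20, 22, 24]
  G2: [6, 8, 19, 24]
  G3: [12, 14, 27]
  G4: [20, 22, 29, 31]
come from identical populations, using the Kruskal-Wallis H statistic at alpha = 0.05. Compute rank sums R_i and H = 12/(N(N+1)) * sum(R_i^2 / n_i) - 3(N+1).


Step 1: Combine all N = 14 observations and assign midranks.
sorted (value, group, rank): (6,G2,1), (8,G2,2), (12,G3,3), (14,G3,4), (19,G2,5), (20,G1,6.5), (20,G4,6.5), (22,G1,8.5), (22,G4,8.5), (24,G1,10.5), (24,G2,10.5), (27,G3,12), (29,G4,13), (31,G4,14)
Step 2: Sum ranks within each group.
R_1 = 25.5 (n_1 = 3)
R_2 = 18.5 (n_2 = 4)
R_3 = 19 (n_3 = 3)
R_4 = 42 (n_4 = 4)
Step 3: H = 12/(N(N+1)) * sum(R_i^2/n_i) - 3(N+1)
     = 12/(14*15) * (25.5^2/3 + 18.5^2/4 + 19^2/3 + 42^2/4) - 3*15
     = 0.057143 * 863.646 - 45
     = 4.351190.
Step 4: Ties present; correction factor C = 1 - 18/(14^3 - 14) = 0.993407. Corrected H = 4.351190 / 0.993407 = 4.380070.
Step 5: Under H0, H ~ chi^2(3); p-value = 0.223240.
Step 6: alpha = 0.05. fail to reject H0.

H = 4.3801, df = 3, p = 0.223240, fail to reject H0.


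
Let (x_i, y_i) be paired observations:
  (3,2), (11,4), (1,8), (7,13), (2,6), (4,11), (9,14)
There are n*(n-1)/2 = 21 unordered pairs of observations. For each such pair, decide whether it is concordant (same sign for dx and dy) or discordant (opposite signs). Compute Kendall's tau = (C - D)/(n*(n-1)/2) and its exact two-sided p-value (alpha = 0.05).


Step 1: Enumerate the 21 unordered pairs (i,j) with i<j and classify each by sign(x_j-x_i) * sign(y_j-y_i).
  (1,2):dx=+8,dy=+2->C; (1,3):dx=-2,dy=+6->D; (1,4):dx=+4,dy=+11->C; (1,5):dx=-1,dy=+4->D
  (1,6):dx=+1,dy=+9->C; (1,7):dx=+6,dy=+12->C; (2,3):dx=-10,dy=+4->D; (2,4):dx=-4,dy=+9->D
  (2,5):dx=-9,dy=+2->D; (2,6):dx=-7,dy=+7->D; (2,7):dx=-2,dy=+10->D; (3,4):dx=+6,dy=+5->C
  (3,5):dx=+1,dy=-2->D; (3,6):dx=+3,dy=+3->C; (3,7):dx=+8,dy=+6->C; (4,5):dx=-5,dy=-7->C
  (4,6):dx=-3,dy=-2->C; (4,7):dx=+2,dy=+1->C; (5,6):dx=+2,dy=+5->C; (5,7):dx=+7,dy=+8->C
  (6,7):dx=+5,dy=+3->C
Step 2: C = 13, D = 8, total pairs = 21.
Step 3: tau = (C - D)/(n(n-1)/2) = (13 - 8)/21 = 0.238095.
Step 4: Exact two-sided p-value (enumerate n! = 5040 permutations of y under H0): p = 0.561905.
Step 5: alpha = 0.05. fail to reject H0.

tau_b = 0.2381 (C=13, D=8), p = 0.561905, fail to reject H0.


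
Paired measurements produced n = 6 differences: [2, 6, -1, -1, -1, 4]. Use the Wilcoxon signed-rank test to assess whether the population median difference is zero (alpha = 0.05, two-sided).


Step 1: Drop any zero differences (none here) and take |d_i|.
|d| = [2, 6, 1, 1, 1, 4]
Step 2: Midrank |d_i| (ties get averaged ranks).
ranks: |2|->4, |6|->6, |1|->2, |1|->2, |1|->2, |4|->5
Step 3: Attach original signs; sum ranks with positive sign and with negative sign.
W+ = 4 + 6 + 5 = 15
W- = 2 + 2 + 2 = 6
(Check: W+ + W- = 21 should equal n(n+1)/2 = 21.)
Step 4: Test statistic W = min(W+, W-) = 6.
Step 5: Ties in |d|, so use the tie-corrected normal approximation.
        E[W] = n(n+1)/4 = 6*7/4 = 10.5.
        Tie groups: |d|=1 (t=3); sum(t^3 - t) = 24.
        Var[W] = n(n+1)(2n+1)/24 - sum(t^3-t)/48 = 546/24 - 24/48 = 22.25.
        z = (W - E[W]) / sqrt(Var[W]) = (6 - 10.5) / 4.7170 = -0.9540.
        Two-sided p = 2*Phi(z) = 0.340085.
Step 6: alpha = 0.05. fail to reject H0.

W+ = 15, W- = 6, W = min = 6, p = 0.340085, fail to reject H0.


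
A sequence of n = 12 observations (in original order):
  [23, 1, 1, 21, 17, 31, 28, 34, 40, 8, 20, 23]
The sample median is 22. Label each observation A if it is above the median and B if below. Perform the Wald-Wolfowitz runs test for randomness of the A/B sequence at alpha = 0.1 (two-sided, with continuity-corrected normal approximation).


Step 1: Compute median = 22; label A = above, B = below.
Labels in order: ABBBBAAAABBA  (n_A = 6, n_B = 6)
Step 2: Count runs R = 5.
Step 3: Under H0 (random ordering), E[R] = 2*n_A*n_B/(n_A+n_B) + 1 = 2*6*6/12 + 1 = 7.0000.
        Var[R] = 2*n_A*n_B*(2*n_A*n_B - n_A - n_B) / ((n_A+n_B)^2 * (n_A+n_B-1)) = 4320/1584 = 2.7273.
        SD[R] = 1.6514.
Step 4: Continuity-corrected z = (R + 0.5 - E[R]) / SD[R] = (5 + 0.5 - 7.0000) / 1.6514 = -0.9083.
Step 5: Two-sided p-value via normal approximation = 2*(1 - Phi(|z|)) = 0.363722.
Step 6: alpha = 0.1. fail to reject H0.

R = 5, z = -0.9083, p = 0.363722, fail to reject H0.


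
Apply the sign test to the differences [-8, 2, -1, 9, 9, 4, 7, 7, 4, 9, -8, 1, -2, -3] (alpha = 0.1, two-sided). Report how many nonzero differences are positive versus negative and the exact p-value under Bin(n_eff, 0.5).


Step 1: Discard zero differences. Original n = 14; n_eff = number of nonzero differences = 14.
Nonzero differences (with sign): -8, +2, -1, +9, +9, +4, +7, +7, +4, +9, -8, +1, -2, -3
Step 2: Count signs: positive = 9, negative = 5.
Step 3: Under H0: P(positive) = 0.5, so the number of positives S ~ Bin(14, 0.5).
Step 4: Two-sided exact p-value = sum of Bin(14,0.5) probabilities at or below the observed probability = 0.423950.
Step 5: alpha = 0.1. fail to reject H0.

n_eff = 14, pos = 9, neg = 5, p = 0.423950, fail to reject H0.


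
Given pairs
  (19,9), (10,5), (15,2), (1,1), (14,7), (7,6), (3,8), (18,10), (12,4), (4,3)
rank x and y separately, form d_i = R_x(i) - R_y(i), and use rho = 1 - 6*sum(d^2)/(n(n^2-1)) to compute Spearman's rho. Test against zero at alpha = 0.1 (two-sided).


Step 1: Rank x and y separately (midranks; no ties here).
rank(x): 19->10, 10->5, 15->8, 1->1, 14->7, 7->4, 3->2, 18->9, 12->6, 4->3
rank(y): 9->9, 5->5, 2->2, 1->1, 7->7, 6->6, 8->8, 10->10, 4->4, 3->3
Step 2: d_i = R_x(i) - R_y(i); compute d_i^2.
  (10-9)^2=1, (5-5)^2=0, (8-2)^2=36, (1-1)^2=0, (7-7)^2=0, (4-6)^2=4, (2-8)^2=36, (9-10)^2=1, (6-4)^2=4, (3-3)^2=0
sum(d^2) = 82.
Step 3: rho = 1 - 6*82 / (10*(10^2 - 1)) = 1 - 492/990 = 0.503030.
Step 4: Under H0, t = rho * sqrt((n-2)/(1-rho^2)) = 1.6462 ~ t(8).
Step 5: Two-sided p-value from the t-distribution with 8 df = 0.138334.
Step 6: alpha = 0.1. fail to reject H0.

rho = 0.5030, p = 0.138334, fail to reject H0 at alpha = 0.1.


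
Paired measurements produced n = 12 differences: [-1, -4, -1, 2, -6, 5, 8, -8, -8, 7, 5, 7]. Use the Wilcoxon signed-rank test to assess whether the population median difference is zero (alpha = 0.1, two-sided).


Step 1: Drop any zero differences (none here) and take |d_i|.
|d| = [1, 4, 1, 2, 6, 5, 8, 8, 8, 7, 5, 7]
Step 2: Midrank |d_i| (ties get averaged ranks).
ranks: |1|->1.5, |4|->4, |1|->1.5, |2|->3, |6|->7, |5|->5.5, |8|->11, |8|->11, |8|->11, |7|->8.5, |5|->5.5, |7|->8.5
Step 3: Attach original signs; sum ranks with positive sign and with negative sign.
W+ = 3 + 5.5 + 11 + 8.5 + 5.5 + 8.5 = 42
W- = 1.5 + 4 + 1.5 + 7 + 11 + 11 = 36
(Check: W+ + W- = 78 should equal n(n+1)/2 = 78.)
Step 4: Test statistic W = min(W+, W-) = 36.
Step 5: Ties in |d|, so use the tie-corrected normal approximation.
        E[W] = n(n+1)/4 = 12*13/4 = 39.
        Tie groups: |d|=1 (t=2), |d|=5 (t=2), |d|=7 (t=2), |d|=8 (t=3); sum(t^3 - t) = 42.
        Var[W] = n(n+1)(2n+1)/24 - sum(t^3-t)/48 = 3900/24 - 42/48 = 161.625.
        z = (W - E[W]) / sqrt(Var[W]) = (36 - 39) / 12.7132 = -0.2360.
        Two-sided p = 2*Phi(z) = 0.813452.
Step 6: alpha = 0.1. fail to reject H0.

W+ = 42, W- = 36, W = min = 36, p = 0.813452, fail to reject H0.


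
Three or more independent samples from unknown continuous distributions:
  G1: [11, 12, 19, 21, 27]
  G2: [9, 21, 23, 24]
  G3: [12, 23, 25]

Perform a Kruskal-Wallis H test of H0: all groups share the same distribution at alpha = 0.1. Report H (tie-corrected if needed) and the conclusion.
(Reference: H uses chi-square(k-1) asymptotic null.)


Step 1: Combine all N = 12 observations and assign midranks.
sorted (value, group, rank): (9,G2,1), (11,G1,2), (12,G1,3.5), (12,G3,3.5), (19,G1,5), (21,G1,6.5), (21,G2,6.5), (23,G2,8.5), (23,G3,8.5), (24,G2,10), (25,G3,11), (27,G1,12)
Step 2: Sum ranks within each group.
R_1 = 29 (n_1 = 5)
R_2 = 26 (n_2 = 4)
R_3 = 23 (n_3 = 3)
Step 3: H = 12/(N(N+1)) * sum(R_i^2/n_i) - 3(N+1)
     = 12/(12*13) * (29^2/5 + 26^2/4 + 23^2/3) - 3*13
     = 0.076923 * 513.533 - 39
     = 0.502564.
Step 4: Ties present; correction factor C = 1 - 18/(12^3 - 12) = 0.989510. Corrected H = 0.502564 / 0.989510 = 0.507892.
Step 5: Under H0, H ~ chi^2(2); p-value = 0.775734.
Step 6: alpha = 0.1. fail to reject H0.

H = 0.5079, df = 2, p = 0.775734, fail to reject H0.


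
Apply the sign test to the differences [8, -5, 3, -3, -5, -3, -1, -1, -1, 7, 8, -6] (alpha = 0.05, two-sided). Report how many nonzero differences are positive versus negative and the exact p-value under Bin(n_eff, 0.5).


Step 1: Discard zero differences. Original n = 12; n_eff = number of nonzero differences = 12.
Nonzero differences (with sign): +8, -5, +3, -3, -5, -3, -1, -1, -1, +7, +8, -6
Step 2: Count signs: positive = 4, negative = 8.
Step 3: Under H0: P(positive) = 0.5, so the number of positives S ~ Bin(12, 0.5).
Step 4: Two-sided exact p-value = sum of Bin(12,0.5) probabilities at or below the observed probability = 0.387695.
Step 5: alpha = 0.05. fail to reject H0.

n_eff = 12, pos = 4, neg = 8, p = 0.387695, fail to reject H0.


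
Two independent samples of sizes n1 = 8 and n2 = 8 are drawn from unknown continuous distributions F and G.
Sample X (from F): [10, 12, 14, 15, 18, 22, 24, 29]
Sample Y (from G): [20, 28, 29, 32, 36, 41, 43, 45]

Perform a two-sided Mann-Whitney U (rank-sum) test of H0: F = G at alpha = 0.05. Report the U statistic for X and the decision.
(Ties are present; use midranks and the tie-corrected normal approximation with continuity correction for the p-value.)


Step 1: Combine and sort all 16 observations; assign midranks.
sorted (value, group): (10,X), (12,X), (14,X), (15,X), (18,X), (20,Y), (22,X), (24,X), (28,Y), (29,X), (29,Y), (32,Y), (36,Y), (41,Y), (43,Y), (45,Y)
ranks: 10->1, 12->2, 14->3, 15->4, 18->5, 20->6, 22->7, 24->8, 28->9, 29->10.5, 29->10.5, 32->12, 36->13, 41->14, 43->15, 45->16
Step 2: Rank sum for X: R1 = 1 + 2 + 3 + 4 + 5 + 7 + 8 + 10.5 = 40.5.
Step 3: U_X = R1 - n1(n1+1)/2 = 40.5 - 8*9/2 = 40.5 - 36 = 4.5.
       U_Y = n1*n2 - U_X = 64 - 4.5 = 59.5.
Step 4: Ties are present, so use the tie-corrected normal approximation (with continuity correction) for the p-value.
Step 5: p-value = 0.004545; compare to alpha = 0.05. reject H0.

U_X = 4.5, p = 0.004545, reject H0 at alpha = 0.05.


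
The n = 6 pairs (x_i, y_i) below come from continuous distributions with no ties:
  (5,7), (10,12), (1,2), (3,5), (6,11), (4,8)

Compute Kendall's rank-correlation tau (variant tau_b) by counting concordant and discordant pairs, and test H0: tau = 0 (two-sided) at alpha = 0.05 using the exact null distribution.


Step 1: Enumerate the 15 unordered pairs (i,j) with i<j and classify each by sign(x_j-x_i) * sign(y_j-y_i).
  (1,2):dx=+5,dy=+5->C; (1,3):dx=-4,dy=-5->C; (1,4):dx=-2,dy=-2->C; (1,5):dx=+1,dy=+4->C
  (1,6):dx=-1,dy=+1->D; (2,3):dx=-9,dy=-10->C; (2,4):dx=-7,dy=-7->C; (2,5):dx=-4,dy=-1->C
  (2,6):dx=-6,dy=-4->C; (3,4):dx=+2,dy=+3->C; (3,5):dx=+5,dy=+9->C; (3,6):dx=+3,dy=+6->C
  (4,5):dx=+3,dy=+6->C; (4,6):dx=+1,dy=+3->C; (5,6):dx=-2,dy=-3->C
Step 2: C = 14, D = 1, total pairs = 15.
Step 3: tau = (C - D)/(n(n-1)/2) = (14 - 1)/15 = 0.866667.
Step 4: Exact two-sided p-value (enumerate n! = 720 permutations of y under H0): p = 0.016667.
Step 5: alpha = 0.05. reject H0.

tau_b = 0.8667 (C=14, D=1), p = 0.016667, reject H0.


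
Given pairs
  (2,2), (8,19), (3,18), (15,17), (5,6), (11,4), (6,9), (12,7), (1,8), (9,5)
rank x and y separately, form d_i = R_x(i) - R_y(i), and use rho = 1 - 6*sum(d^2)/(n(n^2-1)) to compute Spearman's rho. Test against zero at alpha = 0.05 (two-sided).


Step 1: Rank x and y separately (midranks; no ties here).
rank(x): 2->2, 8->6, 3->3, 15->10, 5->4, 11->8, 6->5, 12->9, 1->1, 9->7
rank(y): 2->1, 19->10, 18->9, 17->8, 6->4, 4->2, 9->7, 7->5, 8->6, 5->3
Step 2: d_i = R_x(i) - R_y(i); compute d_i^2.
  (2-1)^2=1, (6-10)^2=16, (3-9)^2=36, (10-8)^2=4, (4-4)^2=0, (8-2)^2=36, (5-7)^2=4, (9-5)^2=16, (1-6)^2=25, (7-3)^2=16
sum(d^2) = 154.
Step 3: rho = 1 - 6*154 / (10*(10^2 - 1)) = 1 - 924/990 = 0.066667.
Step 4: Under H0, t = rho * sqrt((n-2)/(1-rho^2)) = 0.1890 ~ t(8).
Step 5: Two-sided p-value from the t-distribution with 8 df = 0.854813.
Step 6: alpha = 0.05. fail to reject H0.

rho = 0.0667, p = 0.854813, fail to reject H0 at alpha = 0.05.


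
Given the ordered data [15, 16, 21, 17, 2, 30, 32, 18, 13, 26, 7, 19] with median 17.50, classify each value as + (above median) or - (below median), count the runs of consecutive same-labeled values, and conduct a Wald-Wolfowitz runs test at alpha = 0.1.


Step 1: Compute median = 17.50; label A = above, B = below.
Labels in order: BBABBAAABABA  (n_A = 6, n_B = 6)
Step 2: Count runs R = 8.
Step 3: Under H0 (random ordering), E[R] = 2*n_A*n_B/(n_A+n_B) + 1 = 2*6*6/12 + 1 = 7.0000.
        Var[R] = 2*n_A*n_B*(2*n_A*n_B - n_A - n_B) / ((n_A+n_B)^2 * (n_A+n_B-1)) = 4320/1584 = 2.7273.
        SD[R] = 1.6514.
Step 4: Continuity-corrected z = (R - 0.5 - E[R]) / SD[R] = (8 - 0.5 - 7.0000) / 1.6514 = 0.3028.
Step 5: Two-sided p-value via normal approximation = 2*(1 - Phi(|z|)) = 0.762069.
Step 6: alpha = 0.1. fail to reject H0.

R = 8, z = 0.3028, p = 0.762069, fail to reject H0.


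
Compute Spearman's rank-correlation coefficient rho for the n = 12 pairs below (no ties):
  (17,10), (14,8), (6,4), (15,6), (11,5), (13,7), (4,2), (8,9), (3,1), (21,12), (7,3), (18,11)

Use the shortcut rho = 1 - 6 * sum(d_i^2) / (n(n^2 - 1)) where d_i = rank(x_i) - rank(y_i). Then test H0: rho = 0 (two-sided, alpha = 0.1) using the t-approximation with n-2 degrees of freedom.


Step 1: Rank x and y separately (midranks; no ties here).
rank(x): 17->10, 14->8, 6->3, 15->9, 11->6, 13->7, 4->2, 8->5, 3->1, 21->12, 7->4, 18->11
rank(y): 10->10, 8->8, 4->4, 6->6, 5->5, 7->7, 2->2, 9->9, 1->1, 12->12, 3->3, 11->11
Step 2: d_i = R_x(i) - R_y(i); compute d_i^2.
  (10-10)^2=0, (8-8)^2=0, (3-4)^2=1, (9-6)^2=9, (6-5)^2=1, (7-7)^2=0, (2-2)^2=0, (5-9)^2=16, (1-1)^2=0, (12-12)^2=0, (4-3)^2=1, (11-11)^2=0
sum(d^2) = 28.
Step 3: rho = 1 - 6*28 / (12*(12^2 - 1)) = 1 - 168/1716 = 0.902098.
Step 4: Under H0, t = rho * sqrt((n-2)/(1-rho^2)) = 6.6106 ~ t(10).
Step 5: Two-sided p-value from the t-distribution with 10 df = 0.000060.
Step 6: alpha = 0.1. reject H0.

rho = 0.9021, p = 0.000060, reject H0 at alpha = 0.1.


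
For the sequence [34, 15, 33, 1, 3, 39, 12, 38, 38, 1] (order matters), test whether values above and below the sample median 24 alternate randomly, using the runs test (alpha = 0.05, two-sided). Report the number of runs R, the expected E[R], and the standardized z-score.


Step 1: Compute median = 24; label A = above, B = below.
Labels in order: ABABBABAAB  (n_A = 5, n_B = 5)
Step 2: Count runs R = 8.
Step 3: Under H0 (random ordering), E[R] = 2*n_A*n_B/(n_A+n_B) + 1 = 2*5*5/10 + 1 = 6.0000.
        Var[R] = 2*n_A*n_B*(2*n_A*n_B - n_A - n_B) / ((n_A+n_B)^2 * (n_A+n_B-1)) = 2000/900 = 2.2222.
        SD[R] = 1.4907.
Step 4: Continuity-corrected z = (R - 0.5 - E[R]) / SD[R] = (8 - 0.5 - 6.0000) / 1.4907 = 1.0062.
Step 5: Two-sided p-value via normal approximation = 2*(1 - Phi(|z|)) = 0.314305.
Step 6: alpha = 0.05. fail to reject H0.

R = 8, z = 1.0062, p = 0.314305, fail to reject H0.


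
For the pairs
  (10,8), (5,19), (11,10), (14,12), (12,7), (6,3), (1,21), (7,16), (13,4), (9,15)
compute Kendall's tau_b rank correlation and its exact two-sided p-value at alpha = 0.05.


Step 1: Enumerate the 45 unordered pairs (i,j) with i<j and classify each by sign(x_j-x_i) * sign(y_j-y_i).
  (1,2):dx=-5,dy=+11->D; (1,3):dx=+1,dy=+2->C; (1,4):dx=+4,dy=+4->C; (1,5):dx=+2,dy=-1->D
  (1,6):dx=-4,dy=-5->C; (1,7):dx=-9,dy=+13->D; (1,8):dx=-3,dy=+8->D; (1,9):dx=+3,dy=-4->D
  (1,10):dx=-1,dy=+7->D; (2,3):dx=+6,dy=-9->D; (2,4):dx=+9,dy=-7->D; (2,5):dx=+7,dy=-12->D
  (2,6):dx=+1,dy=-16->D; (2,7):dx=-4,dy=+2->D; (2,8):dx=+2,dy=-3->D; (2,9):dx=+8,dy=-15->D
  (2,10):dx=+4,dy=-4->D; (3,4):dx=+3,dy=+2->C; (3,5):dx=+1,dy=-3->D; (3,6):dx=-5,dy=-7->C
  (3,7):dx=-10,dy=+11->D; (3,8):dx=-4,dy=+6->D; (3,9):dx=+2,dy=-6->D; (3,10):dx=-2,dy=+5->D
  (4,5):dx=-2,dy=-5->C; (4,6):dx=-8,dy=-9->C; (4,7):dx=-13,dy=+9->D; (4,8):dx=-7,dy=+4->D
  (4,9):dx=-1,dy=-8->C; (4,10):dx=-5,dy=+3->D; (5,6):dx=-6,dy=-4->C; (5,7):dx=-11,dy=+14->D
  (5,8):dx=-5,dy=+9->D; (5,9):dx=+1,dy=-3->D; (5,10):dx=-3,dy=+8->D; (6,7):dx=-5,dy=+18->D
  (6,8):dx=+1,dy=+13->C; (6,9):dx=+7,dy=+1->C; (6,10):dx=+3,dy=+12->C; (7,8):dx=+6,dy=-5->D
  (7,9):dx=+12,dy=-17->D; (7,10):dx=+8,dy=-6->D; (8,9):dx=+6,dy=-12->D; (8,10):dx=+2,dy=-1->D
  (9,10):dx=-4,dy=+11->D
Step 2: C = 12, D = 33, total pairs = 45.
Step 3: tau = (C - D)/(n(n-1)/2) = (12 - 33)/45 = -0.466667.
Step 4: Exact two-sided p-value (enumerate n! = 3628800 permutations of y under H0): p = 0.072550.
Step 5: alpha = 0.05. fail to reject H0.

tau_b = -0.4667 (C=12, D=33), p = 0.072550, fail to reject H0.


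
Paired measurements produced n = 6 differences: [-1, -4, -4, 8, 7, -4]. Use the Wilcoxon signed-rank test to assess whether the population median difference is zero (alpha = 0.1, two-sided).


Step 1: Drop any zero differences (none here) and take |d_i|.
|d| = [1, 4, 4, 8, 7, 4]
Step 2: Midrank |d_i| (ties get averaged ranks).
ranks: |1|->1, |4|->3, |4|->3, |8|->6, |7|->5, |4|->3
Step 3: Attach original signs; sum ranks with positive sign and with negative sign.
W+ = 6 + 5 = 11
W- = 1 + 3 + 3 + 3 = 10
(Check: W+ + W- = 21 should equal n(n+1)/2 = 21.)
Step 4: Test statistic W = min(W+, W-) = 10.
Step 5: Ties in |d|, so use the tie-corrected normal approximation.
        E[W] = n(n+1)/4 = 6*7/4 = 10.5.
        Tie groups: |d|=4 (t=3); sum(t^3 - t) = 24.
        Var[W] = n(n+1)(2n+1)/24 - sum(t^3-t)/48 = 546/24 - 24/48 = 22.25.
        z = (W - E[W]) / sqrt(Var[W]) = (10 - 10.5) / 4.7170 = -0.1060.
        Two-sided p = 2*Phi(z) = 0.915583.
Step 6: alpha = 0.1. fail to reject H0.

W+ = 11, W- = 10, W = min = 10, p = 0.915583, fail to reject H0.


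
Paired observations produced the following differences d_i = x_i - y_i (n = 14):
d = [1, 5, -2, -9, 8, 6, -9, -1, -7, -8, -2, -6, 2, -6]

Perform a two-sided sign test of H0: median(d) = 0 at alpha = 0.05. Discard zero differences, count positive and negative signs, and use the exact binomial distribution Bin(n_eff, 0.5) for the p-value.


Step 1: Discard zero differences. Original n = 14; n_eff = number of nonzero differences = 14.
Nonzero differences (with sign): +1, +5, -2, -9, +8, +6, -9, -1, -7, -8, -2, -6, +2, -6
Step 2: Count signs: positive = 5, negative = 9.
Step 3: Under H0: P(positive) = 0.5, so the number of positives S ~ Bin(14, 0.5).
Step 4: Two-sided exact p-value = sum of Bin(14,0.5) probabilities at or below the observed probability = 0.423950.
Step 5: alpha = 0.05. fail to reject H0.

n_eff = 14, pos = 5, neg = 9, p = 0.423950, fail to reject H0.


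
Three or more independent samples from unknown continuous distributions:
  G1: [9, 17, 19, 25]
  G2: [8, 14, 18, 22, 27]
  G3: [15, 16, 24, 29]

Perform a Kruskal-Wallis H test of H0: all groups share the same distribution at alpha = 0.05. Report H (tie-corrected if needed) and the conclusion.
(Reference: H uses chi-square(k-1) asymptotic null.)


Step 1: Combine all N = 13 observations and assign midranks.
sorted (value, group, rank): (8,G2,1), (9,G1,2), (14,G2,3), (15,G3,4), (16,G3,5), (17,G1,6), (18,G2,7), (19,G1,8), (22,G2,9), (24,G3,10), (25,G1,11), (27,G2,12), (29,G3,13)
Step 2: Sum ranks within each group.
R_1 = 27 (n_1 = 4)
R_2 = 32 (n_2 = 5)
R_3 = 32 (n_3 = 4)
Step 3: H = 12/(N(N+1)) * sum(R_i^2/n_i) - 3(N+1)
     = 12/(13*14) * (27^2/4 + 32^2/5 + 32^2/4) - 3*14
     = 0.065934 * 643.05 - 42
     = 0.398901.
Step 4: No ties, so H is used without correction.
Step 5: Under H0, H ~ chi^2(2); p-value = 0.819181.
Step 6: alpha = 0.05. fail to reject H0.

H = 0.3989, df = 2, p = 0.819181, fail to reject H0.
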